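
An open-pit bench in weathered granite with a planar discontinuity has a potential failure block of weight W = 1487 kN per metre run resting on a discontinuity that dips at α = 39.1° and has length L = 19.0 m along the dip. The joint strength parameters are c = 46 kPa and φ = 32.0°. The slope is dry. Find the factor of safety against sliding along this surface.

FS = 1.70

Resolving the block weight along and normal to the plane and applying the Mohr–Coulomb strength on the joint:
N' = W cosα = 1487·cos39.1° = 1154.0 kN/m
Driving force T = W sinα = 1487·sin39.1° = 937.8 kN/m
Resisting force R = c·L + N'·tanφ = 46·19.0 + 1154.0·tan32.0° = 874.0 + 721.1 = 1595.1 kN/m
FS = R / T = 1595.1 / 937.8 = 1.701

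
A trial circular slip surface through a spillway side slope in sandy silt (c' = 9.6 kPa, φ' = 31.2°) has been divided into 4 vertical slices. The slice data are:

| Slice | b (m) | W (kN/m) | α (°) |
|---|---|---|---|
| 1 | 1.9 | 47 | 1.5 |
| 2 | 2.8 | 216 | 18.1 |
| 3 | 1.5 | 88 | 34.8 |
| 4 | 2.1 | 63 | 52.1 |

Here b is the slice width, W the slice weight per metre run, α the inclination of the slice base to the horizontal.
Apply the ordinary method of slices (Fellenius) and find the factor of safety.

FS = 1.88

Ordinary method of slices: FS = Σ[c'·Δl_i + (W_i cosα_i)·tanφ'] / Σ W_i sinα_i, with Δl_i = b_i / cosα_i.
Slice 1: Δl = 1.9/cos1.5° = 1.901 m; N'_1 = 47·cos1.5° = 47.0; c'Δl = 18.25; W sinα = 1.2
Slice 2: Δl = 2.8/cos18.1° = 2.946 m; N'_2 = 216·cos18.1° = 205.3; c'Δl = 28.28; W sinα = 67.1
Slice 3: Δl = 1.5/cos34.8° = 1.827 m; N'_3 = 88·cos34.8° = 72.3; c'Δl = 17.54; W sinα = 50.2
Slice 4: Δl = 2.1/cos52.1° = 3.419 m; N'_4 = 63·cos52.1° = 38.7; c'Δl = 32.82; W sinα = 49.7
Σc'Δl = 96.9 kN/m; ΣN' = 363.3 kN/m; ΣW sinα = 168.3 kN/m
Resisting = 96.9 + 363.3·tan31.2° = 96.9 + 220.0 = 316.9 kN/m
FS = 316.9 / 168.3 = 1.883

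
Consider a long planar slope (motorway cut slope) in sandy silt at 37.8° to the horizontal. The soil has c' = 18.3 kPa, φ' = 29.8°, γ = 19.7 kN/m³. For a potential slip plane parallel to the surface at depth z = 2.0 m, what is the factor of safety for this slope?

FS = 1.70

For an infinite slope with a slip plane parallel to the surface (no pore pressure): FS = [c' + γz cos²β tanφ'] / [γz sinβ cosβ].
γz = 19.7·2.0 = 39.40 kN/m²
Numerator = 18.3 + 39.40·cos²37.8°·tan29.8° = 18.3 + 39.40·0.6243·0.5727 = 32.388 kPa
Denominator = 39.40·sin37.8°·cos37.8° = 39.40·0.6129·0.7902 = 19.081 kPa
FS = 32.388 / 19.081 = 1.697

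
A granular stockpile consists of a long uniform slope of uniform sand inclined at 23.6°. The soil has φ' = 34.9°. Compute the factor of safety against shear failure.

For a dry cohesionless infinite slope the factor of safety is FS = tanφ' / tanβ.
FS = tan34.9° / tan23.6° = 0.6976 / 0.4369 = 1.597

FS = 1.60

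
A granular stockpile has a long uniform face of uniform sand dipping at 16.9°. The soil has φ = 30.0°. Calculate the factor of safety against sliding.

For a dry cohesionless infinite slope the factor of safety is FS = tanφ / tanβ.
FS = tan30.0° / tan16.9° = 0.5774 / 0.3038 = 1.900

FS = 1.90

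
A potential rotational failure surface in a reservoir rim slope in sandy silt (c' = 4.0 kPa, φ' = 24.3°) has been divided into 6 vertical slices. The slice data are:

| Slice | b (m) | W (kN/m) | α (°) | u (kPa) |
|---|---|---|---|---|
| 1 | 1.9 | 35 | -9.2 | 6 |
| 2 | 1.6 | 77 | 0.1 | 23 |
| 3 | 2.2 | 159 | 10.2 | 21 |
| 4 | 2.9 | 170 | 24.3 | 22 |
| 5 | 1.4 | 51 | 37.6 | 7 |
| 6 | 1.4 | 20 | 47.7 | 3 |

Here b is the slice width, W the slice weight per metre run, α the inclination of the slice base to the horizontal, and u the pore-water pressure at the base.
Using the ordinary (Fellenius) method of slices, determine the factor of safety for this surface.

Ordinary method of slices: FS = Σ[c'·Δl_i + (W_i cosα_i − u_i·Δl_i)·tanφ'] / Σ W_i sinα_i, with Δl_i = b_i / cosα_i.
Slice 1: Δl = 1.9/cos(-9.2°) = 1.925 m; N'_1 = 35·cos(-9.2°) − 6·1.925 = 23.0; c'Δl = 7.70; W sinα = -5.6
Slice 2: Δl = 1.6/cos0.1° = 1.600 m; N'_2 = 77·cos0.1° − 23·1.600 = 40.2; c'Δl = 6.40; W sinα = 0.1
Slice 3: Δl = 2.2/cos10.2° = 2.235 m; N'_3 = 159·cos10.2° − 21·2.235 = 109.5; c'Δl = 8.94; W sinα = 28.2
Slice 4: Δl = 2.9/cos24.3° = 3.182 m; N'_4 = 170·cos24.3° − 22·3.182 = 84.9; c'Δl = 12.73; W sinα = 70.0
Slice 5: Δl = 1.4/cos37.6° = 1.767 m; N'_5 = 51·cos37.6° − 7·1.767 = 28.0; c'Δl = 7.07; W sinα = 31.1
Slice 6: Δl = 1.4/cos47.7° = 2.080 m; N'_6 = 20·cos47.7° − 3·2.080 = 7.2; c'Δl = 8.32; W sinα = 14.8
Σc'Δl = 51.2 kN/m; ΣN' = 292.9 kN/m; ΣW sinα = 138.6 kN/m
Resisting = 51.2 + 292.9·tan24.3° = 51.2 + 132.3 = 183.4 kN/m
FS = 183.4 / 138.6 = 1.324

FS = 1.32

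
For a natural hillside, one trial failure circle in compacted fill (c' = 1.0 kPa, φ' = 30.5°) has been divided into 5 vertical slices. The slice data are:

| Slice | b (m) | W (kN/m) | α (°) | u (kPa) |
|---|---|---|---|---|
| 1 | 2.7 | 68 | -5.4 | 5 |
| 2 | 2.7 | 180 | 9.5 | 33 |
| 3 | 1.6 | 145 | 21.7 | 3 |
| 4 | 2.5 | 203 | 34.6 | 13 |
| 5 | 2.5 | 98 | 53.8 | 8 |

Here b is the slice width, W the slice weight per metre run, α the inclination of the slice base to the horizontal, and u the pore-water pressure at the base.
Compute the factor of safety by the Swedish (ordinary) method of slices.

Ordinary method of slices: FS = Σ[c'·Δl_i + (W_i cosα_i − u_i·Δl_i)·tanφ'] / Σ W_i sinα_i, with Δl_i = b_i / cosα_i.
Slice 1: Δl = 2.7/cos(-5.4°) = 2.712 m; N'_1 = 68·cos(-5.4°) − 5·2.712 = 54.1; c'Δl = 2.71; W sinα = -6.4
Slice 2: Δl = 2.7/cos9.5° = 2.738 m; N'_2 = 180·cos9.5° − 33·2.738 = 87.2; c'Δl = 2.74; W sinα = 29.7
Slice 3: Δl = 1.6/cos21.7° = 1.722 m; N'_3 = 145·cos21.7° − 3·1.722 = 129.6; c'Δl = 1.72; W sinα = 53.6
Slice 4: Δl = 2.5/cos34.6° = 3.037 m; N'_4 = 203·cos34.6° − 13·3.037 = 127.6; c'Δl = 3.04; W sinα = 115.3
Slice 5: Δl = 2.5/cos53.8° = 4.233 m; N'_5 = 98·cos53.8° − 8·4.233 = 24.0; c'Δl = 4.23; W sinα = 79.1
Σc'Δl = 14.4 kN/m; ΣN' = 422.5 kN/m; ΣW sinα = 271.3 kN/m
Resisting = 14.4 + 422.5·tan30.5° = 14.4 + 248.9 = 263.3 kN/m
FS = 263.3 / 271.3 = 0.971

FS = 0.97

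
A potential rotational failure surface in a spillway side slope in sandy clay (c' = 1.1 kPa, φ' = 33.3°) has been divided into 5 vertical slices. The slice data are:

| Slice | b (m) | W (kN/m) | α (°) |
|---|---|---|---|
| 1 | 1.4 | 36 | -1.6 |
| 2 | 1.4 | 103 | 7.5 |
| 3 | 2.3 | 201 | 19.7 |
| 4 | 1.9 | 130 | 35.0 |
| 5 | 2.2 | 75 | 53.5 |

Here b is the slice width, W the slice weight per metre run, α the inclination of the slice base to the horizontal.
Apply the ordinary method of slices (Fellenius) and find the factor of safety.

Ordinary method of slices: FS = Σ[c'·Δl_i + (W_i cosα_i)·tanφ'] / Σ W_i sinα_i, with Δl_i = b_i / cosα_i.
Slice 1: Δl = 1.4/cos(-1.6°) = 1.401 m; N'_1 = 36·cos(-1.6°) = 36.0; c'Δl = 1.54; W sinα = -1.0
Slice 2: Δl = 1.4/cos7.5° = 1.412 m; N'_2 = 103·cos7.5° = 102.1; c'Δl = 1.55; W sinα = 13.4
Slice 3: Δl = 2.3/cos19.7° = 2.443 m; N'_3 = 201·cos19.7° = 189.2; c'Δl = 2.69; W sinα = 67.8
Slice 4: Δl = 1.9/cos35.0° = 2.319 m; N'_4 = 130·cos35.0° = 106.5; c'Δl = 2.55; W sinα = 74.6
Slice 5: Δl = 2.2/cos53.5° = 3.699 m; N'_5 = 75·cos53.5° = 44.6; c'Δl = 4.07; W sinα = 60.3
Σc'Δl = 12.4 kN/m; ΣN' = 478.4 kN/m; ΣW sinα = 215.0 kN/m
Resisting = 12.4 + 478.4·tan33.3° = 12.4 + 314.3 = 326.7 kN/m
FS = 326.7 / 215.0 = 1.519

FS = 1.52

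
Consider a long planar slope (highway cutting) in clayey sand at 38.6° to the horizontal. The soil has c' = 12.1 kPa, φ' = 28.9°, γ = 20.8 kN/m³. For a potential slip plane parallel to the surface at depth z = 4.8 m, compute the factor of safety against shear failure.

For an infinite slope with a slip plane parallel to the surface (no pore pressure): FS = [c' + γz cos²β tanφ'] / [γz sinβ cosβ].
γz = 20.8·4.8 = 99.84 kN/m²
Numerator = 12.1 + 99.84·cos²38.6°·tan28.9° = 12.1 + 99.84·0.6108·0.5520 = 45.763 kPa
Denominator = 99.84·sin38.6°·cos38.6° = 99.84·0.6239·0.7815 = 48.679 kPa
FS = 45.763 / 48.679 = 0.940

FS = 0.94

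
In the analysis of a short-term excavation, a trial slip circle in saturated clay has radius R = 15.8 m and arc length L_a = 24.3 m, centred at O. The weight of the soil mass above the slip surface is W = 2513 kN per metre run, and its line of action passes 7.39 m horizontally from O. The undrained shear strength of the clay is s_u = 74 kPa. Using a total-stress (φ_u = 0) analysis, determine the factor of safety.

Taking moments about the centre O, the resisting moment is provided by the undrained shear strength acting along the arc:
M_R = s_u·L_a·R = 74·24.30·15.8 = 28411.6 kN·m/m
M_D = W·d = 2513·7.39 = 18571.1 kN·m/m
FS = M_R / M_D = 28411.6 / 18571.1 = 1.530

FS = 1.53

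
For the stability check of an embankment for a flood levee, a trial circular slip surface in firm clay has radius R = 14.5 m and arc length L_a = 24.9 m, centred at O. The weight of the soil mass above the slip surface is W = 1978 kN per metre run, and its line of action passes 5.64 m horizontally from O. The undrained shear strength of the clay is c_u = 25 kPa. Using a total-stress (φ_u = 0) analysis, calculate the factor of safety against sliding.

FS = 0.81

Taking moments about the centre O, the resisting moment is provided by the undrained shear strength acting along the arc:
M_R = c_u·L_a·R = 25·24.90·14.5 = 9026.2 kN·m/m
M_D = W·d = 1978·5.64 = 11155.9 kN·m/m
FS = M_R / M_D = 9026.2 / 11155.9 = 0.809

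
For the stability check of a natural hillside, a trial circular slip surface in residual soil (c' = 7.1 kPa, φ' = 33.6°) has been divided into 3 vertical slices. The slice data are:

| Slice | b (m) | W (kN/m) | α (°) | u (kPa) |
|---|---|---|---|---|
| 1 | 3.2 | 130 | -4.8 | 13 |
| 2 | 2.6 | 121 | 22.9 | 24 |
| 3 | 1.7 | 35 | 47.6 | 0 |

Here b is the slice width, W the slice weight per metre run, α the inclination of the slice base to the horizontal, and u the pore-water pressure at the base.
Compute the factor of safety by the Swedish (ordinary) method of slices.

FS = 2.64

Ordinary method of slices: FS = Σ[c'·Δl_i + (W_i cosα_i − u_i·Δl_i)·tanφ'] / Σ W_i sinα_i, with Δl_i = b_i / cosα_i.
Slice 1: Δl = 3.2/cos(-4.8°) = 3.211 m; N'_1 = 130·cos(-4.8°) − 13·3.211 = 87.8; c'Δl = 22.80; W sinα = -10.9
Slice 2: Δl = 2.6/cos22.9° = 2.822 m; N'_2 = 121·cos22.9° − 24·2.822 = 43.7; c'Δl = 20.04; W sinα = 47.1
Slice 3: Δl = 1.7/cos47.6° = 2.521 m; N'_3 = 35·cos47.6° − 0·2.521 = 23.6; c'Δl = 17.90; W sinα = 25.8
Σc'Δl = 60.7 kN/m; ΣN' = 155.1 kN/m; ΣW sinα = 62.1 kN/m
Resisting = 60.7 + 155.1·tan33.6° = 60.7 + 103.1 = 163.8 kN/m
FS = 163.8 / 62.1 = 2.640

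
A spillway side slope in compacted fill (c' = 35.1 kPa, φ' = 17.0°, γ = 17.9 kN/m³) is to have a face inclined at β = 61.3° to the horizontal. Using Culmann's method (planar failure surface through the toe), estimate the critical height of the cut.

Culmann's analysis gives the critical failure plane at α_cr = (β + φ')/2 = (61.3 + 17.0)/2 = 39.1°, and the critical height
H_c = (4c'/γ) · sinβ cosφ' / [1 − cos(β − φ')]
    = (4·35.1/17.9) · sin61.3°·cos17.0° / [1 − cos(44.3°)]
    = 7.844 · 0.8771·0.9563 / [1 − 0.7157]
    = 7.844 · 0.8388 / 0.2843
    = 23.14 m

H_c = 23.14 m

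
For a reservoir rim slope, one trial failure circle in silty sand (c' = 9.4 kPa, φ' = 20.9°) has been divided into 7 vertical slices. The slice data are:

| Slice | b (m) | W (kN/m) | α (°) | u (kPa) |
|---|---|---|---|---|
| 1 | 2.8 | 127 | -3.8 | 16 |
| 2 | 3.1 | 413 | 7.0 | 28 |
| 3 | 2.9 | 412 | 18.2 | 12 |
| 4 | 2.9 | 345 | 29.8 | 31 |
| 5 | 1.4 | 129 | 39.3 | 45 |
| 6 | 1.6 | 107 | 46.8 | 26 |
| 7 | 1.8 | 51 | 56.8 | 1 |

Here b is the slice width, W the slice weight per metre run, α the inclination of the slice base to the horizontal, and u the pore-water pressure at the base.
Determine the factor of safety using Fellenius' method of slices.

FS = 1.05

Ordinary method of slices: FS = Σ[c'·Δl_i + (W_i cosα_i − u_i·Δl_i)·tanφ'] / Σ W_i sinα_i, with Δl_i = b_i / cosα_i.
Slice 1: Δl = 2.8/cos(-3.8°) = 2.806 m; N'_1 = 127·cos(-3.8°) − 16·2.806 = 81.8; c'Δl = 26.38; W sinα = -8.4
Slice 2: Δl = 3.1/cos7.0° = 3.123 m; N'_2 = 413·cos7.0° − 28·3.123 = 322.5; c'Δl = 29.36; W sinα = 50.3
Slice 3: Δl = 2.9/cos18.2° = 3.053 m; N'_3 = 412·cos18.2° − 12·3.053 = 354.8; c'Δl = 28.70; W sinα = 128.7
Slice 4: Δl = 2.9/cos29.8° = 3.342 m; N'_4 = 345·cos29.8° − 31·3.342 = 195.8; c'Δl = 31.41; W sinα = 171.5
Slice 5: Δl = 1.4/cos39.3° = 1.809 m; N'_5 = 129·cos39.3° − 45·1.809 = 18.4; c'Δl = 17.01; W sinα = 81.7
Slice 6: Δl = 1.6/cos46.8° = 2.337 m; N'_6 = 107·cos46.8° − 26·2.337 = 12.5; c'Δl = 21.97; W sinα = 78.0
Slice 7: Δl = 1.8/cos56.8° = 3.287 m; N'_7 = 51·cos56.8° − 1·3.287 = 24.6; c'Δl = 30.90; W sinα = 42.7
Σc'Δl = 185.7 kN/m; ΣN' = 1010.4 kN/m; ΣW sinα = 544.4 kN/m
Resisting = 185.7 + 1010.4·tan20.9° = 185.7 + 385.8 = 571.5 kN/m
FS = 571.5 / 544.4 = 1.050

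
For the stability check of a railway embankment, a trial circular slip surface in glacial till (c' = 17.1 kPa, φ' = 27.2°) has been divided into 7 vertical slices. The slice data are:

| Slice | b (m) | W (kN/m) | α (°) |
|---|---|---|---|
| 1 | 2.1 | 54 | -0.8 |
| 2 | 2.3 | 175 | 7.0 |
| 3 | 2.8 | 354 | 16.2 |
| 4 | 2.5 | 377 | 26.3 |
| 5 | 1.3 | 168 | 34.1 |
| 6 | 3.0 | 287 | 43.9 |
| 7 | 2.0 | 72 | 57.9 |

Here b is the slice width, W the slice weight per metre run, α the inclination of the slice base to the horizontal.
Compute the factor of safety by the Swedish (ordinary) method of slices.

FS = 1.56

Ordinary method of slices: FS = Σ[c'·Δl_i + (W_i cosα_i)·tanφ'] / Σ W_i sinα_i, with Δl_i = b_i / cosα_i.
Slice 1: Δl = 2.1/cos(-0.8°) = 2.100 m; N'_1 = 54·cos(-0.8°) = 54.0; c'Δl = 35.91; W sinα = -0.8
Slice 2: Δl = 2.3/cos7.0° = 2.317 m; N'_2 = 175·cos7.0° = 173.7; c'Δl = 39.63; W sinα = 21.3
Slice 3: Δl = 2.8/cos16.2° = 2.916 m; N'_3 = 354·cos16.2° = 339.9; c'Δl = 49.86; W sinα = 98.8
Slice 4: Δl = 2.5/cos26.3° = 2.789 m; N'_4 = 377·cos26.3° = 338.0; c'Δl = 47.69; W sinα = 167.0
Slice 5: Δl = 1.3/cos34.1° = 1.570 m; N'_5 = 168·cos34.1° = 139.1; c'Δl = 26.85; W sinα = 94.2
Slice 6: Δl = 3.0/cos43.9° = 4.163 m; N'_6 = 287·cos43.9° = 206.8; c'Δl = 71.20; W sinα = 199.0
Slice 7: Δl = 2.0/cos57.9° = 3.764 m; N'_7 = 72·cos57.9° = 38.3; c'Δl = 64.36; W sinα = 61.0
Σc'Δl = 335.5 kN/m; ΣN' = 1289.8 kN/m; ΣW sinα = 640.6 kN/m
Resisting = 335.5 + 1289.8·tan27.2° = 335.5 + 662.9 = 998.3 kN/m
FS = 998.3 / 640.6 = 1.559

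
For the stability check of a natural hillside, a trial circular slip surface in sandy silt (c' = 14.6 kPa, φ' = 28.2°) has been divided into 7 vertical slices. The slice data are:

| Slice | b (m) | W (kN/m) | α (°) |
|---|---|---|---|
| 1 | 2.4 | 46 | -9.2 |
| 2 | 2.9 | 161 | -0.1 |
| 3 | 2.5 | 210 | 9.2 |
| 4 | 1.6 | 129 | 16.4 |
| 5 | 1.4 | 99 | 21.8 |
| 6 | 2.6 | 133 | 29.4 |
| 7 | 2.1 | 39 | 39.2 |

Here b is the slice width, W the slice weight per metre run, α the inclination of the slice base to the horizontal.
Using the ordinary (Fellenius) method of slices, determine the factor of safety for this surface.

FS = 3.49

Ordinary method of slices: FS = Σ[c'·Δl_i + (W_i cosα_i)·tanφ'] / Σ W_i sinα_i, with Δl_i = b_i / cosα_i.
Slice 1: Δl = 2.4/cos(-9.2°) = 2.431 m; N'_1 = 46·cos(-9.2°) = 45.4; c'Δl = 35.50; W sinα = -7.4
Slice 2: Δl = 2.9/cos(-0.1°) = 2.900 m; N'_2 = 161·cos(-0.1°) = 161.0; c'Δl = 42.34; W sinα = -0.3
Slice 3: Δl = 2.5/cos9.2° = 2.533 m; N'_3 = 210·cos9.2° = 207.3; c'Δl = 36.98; W sinα = 33.6
Slice 4: Δl = 1.6/cos16.4° = 1.668 m; N'_4 = 129·cos16.4° = 123.8; c'Δl = 24.35; W sinα = 36.4
Slice 5: Δl = 1.4/cos21.8° = 1.508 m; N'_5 = 99·cos21.8° = 91.9; c'Δl = 22.01; W sinα = 36.8
Slice 6: Δl = 2.6/cos29.4° = 2.984 m; N'_6 = 133·cos29.4° = 115.9; c'Δl = 43.57; W sinα = 65.3
Slice 7: Δl = 2.1/cos39.2° = 2.710 m; N'_7 = 39·cos39.2° = 30.2; c'Δl = 39.56; W sinα = 24.6
Σc'Δl = 244.3 kN/m; ΣN' = 775.5 kN/m; ΣW sinα = 189.1 kN/m
Resisting = 244.3 + 775.5·tan28.2° = 244.3 + 415.8 = 660.1 kN/m
FS = 660.1 / 189.1 = 3.491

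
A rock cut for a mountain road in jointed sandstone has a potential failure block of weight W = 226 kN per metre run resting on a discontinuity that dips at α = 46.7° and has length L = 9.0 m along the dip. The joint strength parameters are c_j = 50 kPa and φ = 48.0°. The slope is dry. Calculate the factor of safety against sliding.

Resolving the block weight along and normal to the plane and applying the Mohr–Coulomb strength on the joint:
N' = W cosα = 226·cos46.7° = 155.0 kN/m
Driving force T = W sinα = 226·sin46.7° = 164.5 kN/m
Resisting force R = c_j·L + N'·tanφ = 50·9.0 + 155.0·tan48.0° = 450.0 + 172.1 = 622.1 kN/m
FS = R / T = 622.1 / 164.5 = 3.783

FS = 3.78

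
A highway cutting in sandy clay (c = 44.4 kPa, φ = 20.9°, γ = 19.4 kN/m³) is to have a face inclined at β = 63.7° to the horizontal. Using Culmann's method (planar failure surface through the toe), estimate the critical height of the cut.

Culmann's analysis gives the critical failure plane at α_cr = (β + φ)/2 = (63.7 + 20.9)/2 = 42.3°, and the critical height
H_c = (4c/γ) · sinβ cosφ / [1 − cos(β − φ)]
    = (4·44.4/19.4) · sin63.7°·cos20.9° / [1 − cos(42.8°)]
    = 9.155 · 0.8965·0.9342 / [1 − 0.7337]
    = 9.155 · 0.8375 / 0.2663
    = 28.79 m

H_c = 28.79 m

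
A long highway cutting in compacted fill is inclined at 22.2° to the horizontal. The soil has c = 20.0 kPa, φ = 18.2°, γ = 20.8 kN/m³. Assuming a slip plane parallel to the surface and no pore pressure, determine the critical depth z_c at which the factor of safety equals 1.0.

z_c = 14.14 m

Setting FS = 1.00 in FS = [c + γz cos²β tanφ] / [γz sinβ cosβ] and solving for z:
z = c / [γ cosβ (FS·sinβ − cosβ·tanφ)]
  = 20.0 / [20.8·cos22.2°·(1.00·sin22.2° − cos22.2°·tan18.2°)]
  = 20.0 / [20.8·0.9259·(1.00·0.3778 − 0.9259·0.3288)]
  = 20.0 / 1.4141 = 14.143 m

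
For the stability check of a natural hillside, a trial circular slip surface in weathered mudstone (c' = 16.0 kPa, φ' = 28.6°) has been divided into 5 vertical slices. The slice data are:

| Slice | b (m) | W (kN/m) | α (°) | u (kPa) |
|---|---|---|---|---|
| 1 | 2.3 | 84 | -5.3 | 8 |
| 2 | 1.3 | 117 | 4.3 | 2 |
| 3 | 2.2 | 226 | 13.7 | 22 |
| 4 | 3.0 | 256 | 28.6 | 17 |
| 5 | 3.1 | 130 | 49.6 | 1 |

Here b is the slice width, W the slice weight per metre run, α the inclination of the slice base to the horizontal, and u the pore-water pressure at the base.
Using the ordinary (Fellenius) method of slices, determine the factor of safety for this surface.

Ordinary method of slices: FS = Σ[c'·Δl_i + (W_i cosα_i − u_i·Δl_i)·tanφ'] / Σ W_i sinα_i, with Δl_i = b_i / cosα_i.
Slice 1: Δl = 2.3/cos(-5.3°) = 2.310 m; N'_1 = 84·cos(-5.3°) − 8·2.310 = 65.2; c'Δl = 36.96; W sinα = -7.8
Slice 2: Δl = 1.3/cos4.3° = 1.304 m; N'_2 = 117·cos4.3° − 2·1.304 = 114.1; c'Δl = 20.86; W sinα = 8.8
Slice 3: Δl = 2.2/cos13.7° = 2.264 m; N'_3 = 226·cos13.7° − 22·2.264 = 169.8; c'Δl = 36.23; W sinα = 53.5
Slice 4: Δl = 3.0/cos28.6° = 3.417 m; N'_4 = 256·cos28.6° − 17·3.417 = 166.7; c'Δl = 54.67; W sinα = 122.5
Slice 5: Δl = 3.1/cos49.6° = 4.783 m; N'_5 = 130·cos49.6° − 1·4.783 = 79.5; c'Δl = 76.53; W sinα = 99.0
Σc'Δl = 225.2 kN/m; ΣN' = 595.1 kN/m; ΣW sinα = 276.1 kN/m
Resisting = 225.2 + 595.1·tan28.6° = 225.2 + 324.5 = 549.7 kN/m
FS = 549.7 / 276.1 = 1.991

FS = 1.99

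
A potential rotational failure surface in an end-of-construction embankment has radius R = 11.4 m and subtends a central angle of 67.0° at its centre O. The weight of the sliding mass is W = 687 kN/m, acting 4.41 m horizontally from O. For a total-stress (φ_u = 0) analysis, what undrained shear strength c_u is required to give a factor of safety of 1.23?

FS = c_u·L_a·R / (W·d), so c_u = FS·W·d / (L_a·R).
Arc length L_a = R·θ = 11.4·(67.0°·π/180) = 11.4·1.1694 = 13.33 m
c_u = 1.23·687·4.41 / (13.33·11.4) = 3726.5 / 151.97 = 24.52 kPa

c_u = 24.5 kPa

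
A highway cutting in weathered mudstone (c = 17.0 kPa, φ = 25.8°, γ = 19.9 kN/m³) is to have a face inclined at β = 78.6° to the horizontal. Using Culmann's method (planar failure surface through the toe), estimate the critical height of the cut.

H_c = 7.63 m

Culmann's analysis gives the critical failure plane at α_cr = (β + φ)/2 = (78.6 + 25.8)/2 = 52.2°, and the critical height
H_c = (4c/γ) · sinβ cosφ / [1 − cos(β − φ)]
    = (4·17.0/19.9) · sin78.6°·cos25.8° / [1 − cos(52.8°)]
    = 3.417 · 0.9803·0.9003 / [1 − 0.6046]
    = 3.417 · 0.8826 / 0.3954
    = 7.63 m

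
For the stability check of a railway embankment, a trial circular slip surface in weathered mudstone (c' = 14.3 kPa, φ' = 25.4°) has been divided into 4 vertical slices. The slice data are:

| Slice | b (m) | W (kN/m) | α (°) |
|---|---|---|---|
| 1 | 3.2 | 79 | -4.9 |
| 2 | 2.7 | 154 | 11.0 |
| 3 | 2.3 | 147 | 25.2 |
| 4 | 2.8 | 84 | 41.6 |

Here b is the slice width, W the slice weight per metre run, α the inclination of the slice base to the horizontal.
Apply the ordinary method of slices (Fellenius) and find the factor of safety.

FS = 2.68

Ordinary method of slices: FS = Σ[c'·Δl_i + (W_i cosα_i)·tanφ'] / Σ W_i sinα_i, with Δl_i = b_i / cosα_i.
Slice 1: Δl = 3.2/cos(-4.9°) = 3.212 m; N'_1 = 79·cos(-4.9°) = 78.7; c'Δl = 45.93; W sinα = -6.7
Slice 2: Δl = 2.7/cos11.0° = 2.751 m; N'_2 = 154·cos11.0° = 151.2; c'Δl = 39.33; W sinα = 29.4
Slice 3: Δl = 2.3/cos25.2° = 2.542 m; N'_3 = 147·cos25.2° = 133.0; c'Δl = 36.35; W sinα = 62.6
Slice 4: Δl = 2.8/cos41.6° = 3.744 m; N'_4 = 84·cos41.6° = 62.8; c'Δl = 53.54; W sinα = 55.8
Σc'Δl = 175.2 kN/m; ΣN' = 425.7 kN/m; ΣW sinα = 141.0 kN/m
Resisting = 175.2 + 425.7·tan25.4° = 175.2 + 202.1 = 377.3 kN/m
FS = 377.3 / 141.0 = 2.676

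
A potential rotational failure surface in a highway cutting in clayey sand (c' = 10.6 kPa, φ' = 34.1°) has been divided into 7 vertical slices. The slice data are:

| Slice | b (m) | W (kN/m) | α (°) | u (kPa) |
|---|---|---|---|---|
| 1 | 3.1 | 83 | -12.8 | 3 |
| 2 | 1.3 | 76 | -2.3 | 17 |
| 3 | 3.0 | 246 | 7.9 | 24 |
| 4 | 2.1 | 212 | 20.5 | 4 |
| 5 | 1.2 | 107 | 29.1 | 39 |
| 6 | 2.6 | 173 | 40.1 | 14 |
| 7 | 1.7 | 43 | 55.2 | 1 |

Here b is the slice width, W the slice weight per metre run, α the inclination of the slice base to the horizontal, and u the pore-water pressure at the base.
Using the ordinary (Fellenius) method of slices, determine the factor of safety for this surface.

FS = 2.15

Ordinary method of slices: FS = Σ[c'·Δl_i + (W_i cosα_i − u_i·Δl_i)·tanφ'] / Σ W_i sinα_i, with Δl_i = b_i / cosα_i.
Slice 1: Δl = 3.1/cos(-12.8°) = 3.179 m; N'_1 = 83·cos(-12.8°) − 3·3.179 = 71.4; c'Δl = 33.70; W sinα = -18.4
Slice 2: Δl = 1.3/cos(-2.3°) = 1.301 m; N'_2 = 76·cos(-2.3°) − 17·1.301 = 53.8; c'Δl = 13.79; W sinα = -3.1
Slice 3: Δl = 3.0/cos7.9° = 3.029 m; N'_3 = 246·cos7.9° − 24·3.029 = 171.0; c'Δl = 32.10; W sinα = 33.8
Slice 4: Δl = 2.1/cos20.5° = 2.242 m; N'_4 = 212·cos20.5° − 4·2.242 = 189.6; c'Δl = 23.76; W sinα = 74.2
Slice 5: Δl = 1.2/cos29.1° = 1.373 m; N'_5 = 107·cos29.1° − 39·1.373 = 39.9; c'Δl = 14.56; W sinα = 52.0
Slice 6: Δl = 2.6/cos40.1° = 3.399 m; N'_6 = 173·cos40.1° − 14·3.399 = 84.7; c'Δl = 36.03; W sinα = 111.4
Slice 7: Δl = 1.7/cos55.2° = 2.979 m; N'_7 = 43·cos55.2° − 1·2.979 = 21.6; c'Δl = 31.57; W sinα = 35.3
Σc'Δl = 185.5 kN/m; ΣN' = 632.0 kN/m; ΣW sinα = 285.4 kN/m
Resisting = 185.5 + 632.0·tan34.1° = 185.5 + 427.9 = 613.4 kN/m
FS = 613.4 / 285.4 = 2.149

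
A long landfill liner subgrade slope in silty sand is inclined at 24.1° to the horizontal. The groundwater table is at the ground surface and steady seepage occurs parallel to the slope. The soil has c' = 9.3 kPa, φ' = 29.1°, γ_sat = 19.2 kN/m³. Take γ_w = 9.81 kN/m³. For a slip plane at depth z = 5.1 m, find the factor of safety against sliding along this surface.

FS = 0.86

With seepage parallel to the slope and the water table at the surface, the effective normal stress on the slip plane uses the buoyant unit weight γ' = γ_sat − γ_w while the driving shear stress uses γ_sat:
FS = [c' + γ' z cos²β tanφ'] / [γ_sat z sinβ cosβ]
γ' = 19.2 − 9.81 = 9.39 kN/m³
Numerator = 9.3 + 9.39·5.1·cos²24.1°·tan29.1° = 9.3 + 9.39·5.1·0.8333·0.5566 = 31.510 kPa
Denominator = 19.2·5.1·sin24.1°·cos24.1° = 19.2·5.1·0.4083·0.9128 = 36.499 kPa
FS = 31.510 / 36.499 = 0.863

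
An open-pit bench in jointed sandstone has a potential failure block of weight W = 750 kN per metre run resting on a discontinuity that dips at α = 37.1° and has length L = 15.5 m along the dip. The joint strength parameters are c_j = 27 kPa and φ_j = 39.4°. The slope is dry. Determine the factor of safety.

Resolving the block weight along and normal to the plane and applying the Mohr–Coulomb strength on the joint:
N' = W cosα = 750·cos37.1° = 598.2 kN/m
Driving force T = W sinα = 750·sin37.1° = 452.4 kN/m
Resisting force R = c_j·L + N'·tanφ_j = 27·15.5 + 598.2·tan39.4° = 418.5 + 491.4 = 909.9 kN/m
FS = R / T = 909.9 / 452.4 = 2.011

FS = 2.01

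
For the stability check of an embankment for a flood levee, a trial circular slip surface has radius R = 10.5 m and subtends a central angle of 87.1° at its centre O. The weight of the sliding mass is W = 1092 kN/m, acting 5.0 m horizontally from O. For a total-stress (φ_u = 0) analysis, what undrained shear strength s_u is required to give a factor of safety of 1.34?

s_u = 43.7 kPa

FS = s_u·L_a·R / (W·d), so s_u = FS·W·d / (L_a·R).
Arc length L_a = R·θ = 10.5·(87.1°·π/180) = 10.5·1.5202 = 15.96 m
s_u = 1.34·1092·5.0 / (15.96·10.5) = 7316.4 / 167.60 = 43.65 kPa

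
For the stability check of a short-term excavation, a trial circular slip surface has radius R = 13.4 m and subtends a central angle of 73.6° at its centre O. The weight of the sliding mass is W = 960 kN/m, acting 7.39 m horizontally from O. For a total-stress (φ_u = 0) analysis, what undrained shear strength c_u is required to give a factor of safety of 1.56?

FS = c_u·L_a·R / (W·d), so c_u = FS·W·d / (L_a·R).
Arc length L_a = R·θ = 13.4·(73.6°·π/180) = 13.4·1.2846 = 17.21 m
c_u = 1.56·960·7.39 / (17.21·13.4) = 11067.3 / 230.66 = 47.98 kPa

c_u = 48.0 kPa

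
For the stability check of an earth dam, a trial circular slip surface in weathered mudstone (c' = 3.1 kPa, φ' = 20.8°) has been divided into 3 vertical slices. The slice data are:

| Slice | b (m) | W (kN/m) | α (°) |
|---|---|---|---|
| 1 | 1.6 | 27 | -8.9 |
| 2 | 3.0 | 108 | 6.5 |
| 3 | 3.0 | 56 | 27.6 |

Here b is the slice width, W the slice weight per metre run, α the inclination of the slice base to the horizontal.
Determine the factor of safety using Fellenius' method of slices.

Ordinary method of slices: FS = Σ[c'·Δl_i + (W_i cosα_i)·tanφ'] / Σ W_i sinα_i, with Δl_i = b_i / cosα_i.
Slice 1: Δl = 1.6/cos(-8.9°) = 1.619 m; N'_1 = 27·cos(-8.9°) = 26.7; c'Δl = 5.02; W sinα = -4.2
Slice 2: Δl = 3.0/cos6.5° = 3.019 m; N'_2 = 108·cos6.5° = 107.3; c'Δl = 9.36; W sinα = 12.2
Slice 3: Δl = 3.0/cos27.6° = 3.385 m; N'_3 = 56·cos27.6° = 49.6; c'Δl = 10.49; W sinα = 25.9
Σc'Δl = 24.9 kN/m; ΣN' = 183.6 kN/m; ΣW sinα = 34.0 kN/m
Resisting = 24.9 + 183.6·tan20.8° = 24.9 + 69.7 = 94.6 kN/m
FS = 94.6 / 34.0 = 2.784

FS = 2.78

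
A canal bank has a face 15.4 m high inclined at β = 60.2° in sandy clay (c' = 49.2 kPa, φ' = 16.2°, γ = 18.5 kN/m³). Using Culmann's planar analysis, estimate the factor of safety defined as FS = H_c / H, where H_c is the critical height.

FS = 2.05

H_c = (4c'/γ) · sinβ cosφ' / [1 − cos(β − φ')]
    = (4·49.2/18.5) · sin60.2°·cos16.2° / [1 − cos44.0°]
    = 10.638 · 0.8333 / 0.2807 = 31.58 m
FS = H_c / H = 31.58 / 15.4 = 2.051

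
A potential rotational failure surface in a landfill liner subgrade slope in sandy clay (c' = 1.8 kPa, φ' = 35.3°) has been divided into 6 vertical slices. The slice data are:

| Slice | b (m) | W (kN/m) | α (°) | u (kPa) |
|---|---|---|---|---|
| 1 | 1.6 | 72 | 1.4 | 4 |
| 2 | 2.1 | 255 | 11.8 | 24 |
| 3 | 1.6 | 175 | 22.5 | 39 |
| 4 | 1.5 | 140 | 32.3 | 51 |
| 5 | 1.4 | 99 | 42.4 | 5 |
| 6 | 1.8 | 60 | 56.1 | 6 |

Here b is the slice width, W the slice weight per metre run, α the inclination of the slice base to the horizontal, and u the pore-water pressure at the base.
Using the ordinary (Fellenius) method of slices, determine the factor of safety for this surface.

FS = 1.12

Ordinary method of slices: FS = Σ[c'·Δl_i + (W_i cosα_i − u_i·Δl_i)·tanφ'] / Σ W_i sinα_i, with Δl_i = b_i / cosα_i.
Slice 1: Δl = 1.6/cos1.4° = 1.600 m; N'_1 = 72·cos1.4° − 4·1.600 = 65.6; c'Δl = 2.88; W sinα = 1.8
Slice 2: Δl = 2.1/cos11.8° = 2.145 m; N'_2 = 255·cos11.8° − 24·2.145 = 198.1; c'Δl = 3.86; W sinα = 52.1
Slice 3: Δl = 1.6/cos22.5° = 1.732 m; N'_3 = 175·cos22.5° − 39·1.732 = 94.1; c'Δl = 3.12; W sinα = 67.0
Slice 4: Δl = 1.5/cos32.3° = 1.775 m; N'_4 = 140·cos32.3° − 51·1.775 = 27.8; c'Δl = 3.19; W sinα = 74.8
Slice 5: Δl = 1.4/cos42.4° = 1.896 m; N'_5 = 99·cos42.4° − 5·1.896 = 63.6; c'Δl = 3.41; W sinα = 66.8
Slice 6: Δl = 1.8/cos56.1° = 3.227 m; N'_6 = 60·cos56.1° − 6·3.227 = 14.1; c'Δl = 5.81; W sinα = 49.8
Σc'Δl = 22.3 kN/m; ΣN' = 463.4 kN/m; ΣW sinα = 312.2 kN/m
Resisting = 22.3 + 463.4·tan35.3° = 22.3 + 328.1 = 350.4 kN/m
FS = 350.4 / 312.2 = 1.122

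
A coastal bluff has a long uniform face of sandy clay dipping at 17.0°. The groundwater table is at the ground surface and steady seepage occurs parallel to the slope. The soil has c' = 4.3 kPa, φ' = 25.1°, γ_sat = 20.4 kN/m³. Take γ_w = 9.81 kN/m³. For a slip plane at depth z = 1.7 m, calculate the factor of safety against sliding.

FS = 1.24

With seepage parallel to the slope and the water table at the surface, the effective normal stress on the slip plane uses the buoyant unit weight γ' = γ_sat − γ_w while the driving shear stress uses γ_sat:
FS = [c' + γ' z cos²β tanφ'] / [γ_sat z sinβ cosβ]
γ' = 20.4 − 9.81 = 10.59 kN/m³
Numerator = 4.3 + 10.59·1.7·cos²17.0°·tan25.1° = 4.3 + 10.59·1.7·0.9145·0.4684 = 12.012 kPa
Denominator = 20.4·1.7·sin17.0°·cos17.0° = 20.4·1.7·0.2924·0.9563 = 9.696 kPa
FS = 12.012 / 9.696 = 1.239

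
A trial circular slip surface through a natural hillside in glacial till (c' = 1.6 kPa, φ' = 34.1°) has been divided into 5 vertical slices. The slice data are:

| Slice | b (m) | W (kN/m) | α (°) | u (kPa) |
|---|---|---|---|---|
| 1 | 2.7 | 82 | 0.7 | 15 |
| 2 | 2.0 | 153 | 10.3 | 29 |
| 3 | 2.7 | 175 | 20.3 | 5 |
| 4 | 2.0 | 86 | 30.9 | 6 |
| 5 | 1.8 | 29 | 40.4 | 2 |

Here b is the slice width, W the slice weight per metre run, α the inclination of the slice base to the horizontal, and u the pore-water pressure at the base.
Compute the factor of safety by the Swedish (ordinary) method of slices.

Ordinary method of slices: FS = Σ[c'·Δl_i + (W_i cosα_i − u_i·Δl_i)·tanφ'] / Σ W_i sinα_i, with Δl_i = b_i / cosα_i.
Slice 1: Δl = 2.7/cos0.7° = 2.700 m; N'_1 = 82·cos0.7° − 15·2.700 = 41.5; c'Δl = 4.32; W sinα = 1.0
Slice 2: Δl = 2.0/cos10.3° = 2.033 m; N'_2 = 153·cos10.3° − 29·2.033 = 91.6; c'Δl = 3.25; W sinα = 27.4
Slice 3: Δl = 2.7/cos20.3° = 2.879 m; N'_3 = 175·cos20.3° − 5·2.879 = 149.7; c'Δl = 4.61; W sinα = 60.7
Slice 4: Δl = 2.0/cos30.9° = 2.331 m; N'_4 = 86·cos30.9° − 6·2.331 = 59.8; c'Δl = 3.73; W sinα = 44.2
Slice 5: Δl = 1.8/cos40.4° = 2.364 m; N'_5 = 29·cos40.4° − 2·2.364 = 17.4; c'Δl = 3.78; W sinα = 18.8
Σc'Δl = 19.7 kN/m; ΣN' = 360.0 kN/m; ΣW sinα = 152.0 kN/m
Resisting = 19.7 + 360.0·tan34.1° = 19.7 + 243.7 = 263.4 kN/m
FS = 263.4 / 152.0 = 1.733

FS = 1.73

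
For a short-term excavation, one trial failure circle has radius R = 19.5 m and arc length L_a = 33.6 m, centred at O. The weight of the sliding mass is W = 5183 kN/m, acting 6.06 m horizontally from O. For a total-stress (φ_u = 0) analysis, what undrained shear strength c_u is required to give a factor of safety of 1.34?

FS = c_u·L_a·R / (W·d), so c_u = FS·W·d / (L_a·R).
c_u = 1.34·5183·6.06 / (33.60·19.5) = 42088.0 / 655.20 = 64.24 kPa

c_u = 64.2 kPa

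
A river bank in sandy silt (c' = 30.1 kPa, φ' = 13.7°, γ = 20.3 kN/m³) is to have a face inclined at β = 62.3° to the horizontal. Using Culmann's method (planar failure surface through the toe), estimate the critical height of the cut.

Culmann's analysis gives the critical failure plane at α_cr = (β + φ')/2 = (62.3 + 13.7)/2 = 38.0°, and the critical height
H_c = (4c'/γ) · sinβ cosφ' / [1 − cos(β − φ')]
    = (4·30.1/20.3) · sin62.3°·cos13.7° / [1 − cos(48.6°)]
    = 5.931 · 0.8854·0.9715 / [1 − 0.6613]
    = 5.931 · 0.8602 / 0.3387
    = 15.06 m

H_c = 15.06 m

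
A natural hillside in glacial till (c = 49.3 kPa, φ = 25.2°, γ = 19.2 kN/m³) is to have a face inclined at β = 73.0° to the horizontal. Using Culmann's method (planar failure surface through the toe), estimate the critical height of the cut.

Culmann's analysis gives the critical failure plane at α_cr = (β + φ)/2 = (73.0 + 25.2)/2 = 49.1°, and the critical height
H_c = (4c/γ) · sinβ cosφ / [1 − cos(β − φ)]
    = (4·49.3/19.2) · sin73.0°·cos25.2° / [1 − cos(47.8°)]
    = 10.271 · 0.9563·0.9048 / [1 − 0.6717]
    = 10.271 · 0.8653 / 0.3283
    = 27.07 m

H_c = 27.07 m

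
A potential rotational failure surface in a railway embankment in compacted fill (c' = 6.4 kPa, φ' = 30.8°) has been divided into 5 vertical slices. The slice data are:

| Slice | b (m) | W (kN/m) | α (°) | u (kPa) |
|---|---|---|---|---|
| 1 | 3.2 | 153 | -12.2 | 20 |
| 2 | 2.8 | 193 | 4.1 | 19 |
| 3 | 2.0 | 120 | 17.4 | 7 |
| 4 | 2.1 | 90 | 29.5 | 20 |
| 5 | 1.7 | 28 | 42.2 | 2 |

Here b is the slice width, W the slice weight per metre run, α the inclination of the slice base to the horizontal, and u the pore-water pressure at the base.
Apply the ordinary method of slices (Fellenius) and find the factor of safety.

FS = 3.76

Ordinary method of slices: FS = Σ[c'·Δl_i + (W_i cosα_i − u_i·Δl_i)·tanφ'] / Σ W_i sinα_i, with Δl_i = b_i / cosα_i.
Slice 1: Δl = 3.2/cos(-12.2°) = 3.274 m; N'_1 = 153·cos(-12.2°) − 20·3.274 = 84.1; c'Δl = 20.95; W sinα = -32.3
Slice 2: Δl = 2.8/cos4.1° = 2.807 m; N'_2 = 193·cos4.1° − 19·2.807 = 139.2; c'Δl = 17.97; W sinα = 13.8
Slice 3: Δl = 2.0/cos17.4° = 2.096 m; N'_3 = 120·cos17.4° − 7·2.096 = 99.8; c'Δl = 13.41; W sinα = 35.9
Slice 4: Δl = 2.1/cos29.5° = 2.413 m; N'_4 = 90·cos29.5° − 20·2.413 = 30.1; c'Δl = 15.44; W sinα = 44.3
Slice 5: Δl = 1.7/cos42.2° = 2.295 m; N'_5 = 28·cos42.2° − 2·2.295 = 16.2; c'Δl = 14.69; W sinα = 18.8
Σc'Δl = 82.5 kN/m; ΣN' = 369.3 kN/m; ΣW sinα = 80.5 kN/m
Resisting = 82.5 + 369.3·tan30.8° = 82.5 + 220.1 = 302.6 kN/m
FS = 302.6 / 80.5 = 3.760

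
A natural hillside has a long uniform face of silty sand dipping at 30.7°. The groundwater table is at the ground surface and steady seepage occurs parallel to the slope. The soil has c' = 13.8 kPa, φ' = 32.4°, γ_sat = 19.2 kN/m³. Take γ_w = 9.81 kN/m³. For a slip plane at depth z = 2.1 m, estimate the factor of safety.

FS = 1.30

With seepage parallel to the slope and the water table at the surface, the effective normal stress on the slip plane uses the buoyant unit weight γ' = γ_sat − γ_w while the driving shear stress uses γ_sat:
FS = [c' + γ' z cos²β tanφ'] / [γ_sat z sinβ cosβ]
γ' = 19.2 − 9.81 = 9.39 kN/m³
Numerator = 13.8 + 9.39·2.1·cos²30.7°·tan32.4° = 13.8 + 9.39·2.1·0.7393·0.6346 = 23.052 kPa
Denominator = 19.2·2.1·sin30.7°·cos30.7° = 19.2·2.1·0.5105·0.8599 = 17.700 kPa
FS = 23.052 / 17.700 = 1.302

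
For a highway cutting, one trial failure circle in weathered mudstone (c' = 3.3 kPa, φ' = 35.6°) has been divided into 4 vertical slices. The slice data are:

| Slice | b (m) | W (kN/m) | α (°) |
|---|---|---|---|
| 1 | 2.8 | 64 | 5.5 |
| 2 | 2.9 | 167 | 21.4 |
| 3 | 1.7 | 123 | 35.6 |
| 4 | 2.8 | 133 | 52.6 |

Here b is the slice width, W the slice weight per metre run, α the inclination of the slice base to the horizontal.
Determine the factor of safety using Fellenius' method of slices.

FS = 1.34

Ordinary method of slices: FS = Σ[c'·Δl_i + (W_i cosα_i)·tanφ'] / Σ W_i sinα_i, with Δl_i = b_i / cosα_i.
Slice 1: Δl = 2.8/cos5.5° = 2.813 m; N'_1 = 64·cos5.5° = 63.7; c'Δl = 9.28; W sinα = 6.1
Slice 2: Δl = 2.9/cos21.4° = 3.115 m; N'_2 = 167·cos21.4° = 155.5; c'Δl = 10.28; W sinα = 60.9
Slice 3: Δl = 1.7/cos35.6° = 2.091 m; N'_3 = 123·cos35.6° = 100.0; c'Δl = 6.90; W sinα = 71.6
Slice 4: Δl = 2.8/cos52.6° = 4.610 m; N'_4 = 133·cos52.6° = 80.8; c'Δl = 15.21; W sinα = 105.7
Σc'Δl = 41.7 kN/m; ΣN' = 400.0 kN/m; ΣW sinα = 244.3 kN/m
Resisting = 41.7 + 400.0·tan35.6° = 41.7 + 286.4 = 328.0 kN/m
FS = 328.0 / 244.3 = 1.343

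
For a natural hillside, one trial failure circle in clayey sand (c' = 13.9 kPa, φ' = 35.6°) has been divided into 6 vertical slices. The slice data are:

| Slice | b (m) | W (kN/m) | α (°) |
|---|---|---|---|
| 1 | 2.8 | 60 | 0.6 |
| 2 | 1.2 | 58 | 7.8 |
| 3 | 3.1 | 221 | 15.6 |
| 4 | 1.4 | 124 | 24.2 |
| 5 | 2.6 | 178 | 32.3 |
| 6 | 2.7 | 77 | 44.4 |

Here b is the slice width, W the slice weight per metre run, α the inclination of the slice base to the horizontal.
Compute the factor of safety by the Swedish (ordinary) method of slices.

Ordinary method of slices: FS = Σ[c'·Δl_i + (W_i cosα_i)·tanφ'] / Σ W_i sinα_i, with Δl_i = b_i / cosα_i.
Slice 1: Δl = 2.8/cos0.6° = 2.800 m; N'_1 = 60·cos0.6° = 60.0; c'Δl = 38.92; W sinα = 0.6
Slice 2: Δl = 1.2/cos7.8° = 1.211 m; N'_2 = 58·cos7.8° = 57.5; c'Δl = 16.84; W sinα = 7.9
Slice 3: Δl = 3.1/cos15.6° = 3.219 m; N'_3 = 221·cos15.6° = 212.9; c'Δl = 44.74; W sinα = 59.4
Slice 4: Δl = 1.4/cos24.2° = 1.535 m; N'_4 = 124·cos24.2° = 113.1; c'Δl = 21.33; W sinα = 50.8
Slice 5: Δl = 2.6/cos32.3° = 3.076 m; N'_5 = 178·cos32.3° = 150.5; c'Δl = 42.76; W sinα = 95.1
Slice 6: Δl = 2.7/cos44.4° = 3.779 m; N'_6 = 77·cos44.4° = 55.0; c'Δl = 52.53; W sinα = 53.9
Σc'Δl = 217.1 kN/m; ΣN' = 648.9 kN/m; ΣW sinα = 267.8 kN/m
Resisting = 217.1 + 648.9·tan35.6° = 217.1 + 464.6 = 681.7 kN/m
FS = 681.7 / 267.8 = 2.546

FS = 2.55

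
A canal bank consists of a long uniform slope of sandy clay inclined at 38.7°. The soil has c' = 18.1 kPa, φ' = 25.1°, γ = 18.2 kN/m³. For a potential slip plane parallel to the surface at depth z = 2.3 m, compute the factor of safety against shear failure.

For an infinite slope with a slip plane parallel to the surface (no pore pressure): FS = [c' + γz cos²β tanφ'] / [γz sinβ cosβ].
γz = 18.2·2.3 = 41.86 kN/m²
Numerator = 18.1 + 41.86·cos²38.7°·tan25.1° = 18.1 + 41.86·0.6091·0.4684 = 30.043 kPa
Denominator = 41.86·sin38.7°·cos38.7° = 41.86·0.6252·0.7804 = 20.426 kPa
FS = 30.043 / 20.426 = 1.471

FS = 1.47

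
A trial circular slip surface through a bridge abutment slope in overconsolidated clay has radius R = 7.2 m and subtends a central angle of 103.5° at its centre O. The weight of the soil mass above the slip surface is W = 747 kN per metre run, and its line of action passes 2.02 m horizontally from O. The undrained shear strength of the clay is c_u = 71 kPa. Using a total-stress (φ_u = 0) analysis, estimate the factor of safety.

FS = 4.41

Taking moments about the centre O, the resisting moment is provided by the undrained shear strength acting along the arc:
Arc length L_a = R·θ = 7.2·(103.5°·π/180) = 7.2·1.8064 = 13.01 m
M_R = c_u·L_a·R = 71·13.01·7.2 = 6648.8 kN·m/m
M_D = W·d = 747·2.02 = 1508.9 kN·m/m
FS = M_R / M_D = 6648.8 / 1508.9 = 4.406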